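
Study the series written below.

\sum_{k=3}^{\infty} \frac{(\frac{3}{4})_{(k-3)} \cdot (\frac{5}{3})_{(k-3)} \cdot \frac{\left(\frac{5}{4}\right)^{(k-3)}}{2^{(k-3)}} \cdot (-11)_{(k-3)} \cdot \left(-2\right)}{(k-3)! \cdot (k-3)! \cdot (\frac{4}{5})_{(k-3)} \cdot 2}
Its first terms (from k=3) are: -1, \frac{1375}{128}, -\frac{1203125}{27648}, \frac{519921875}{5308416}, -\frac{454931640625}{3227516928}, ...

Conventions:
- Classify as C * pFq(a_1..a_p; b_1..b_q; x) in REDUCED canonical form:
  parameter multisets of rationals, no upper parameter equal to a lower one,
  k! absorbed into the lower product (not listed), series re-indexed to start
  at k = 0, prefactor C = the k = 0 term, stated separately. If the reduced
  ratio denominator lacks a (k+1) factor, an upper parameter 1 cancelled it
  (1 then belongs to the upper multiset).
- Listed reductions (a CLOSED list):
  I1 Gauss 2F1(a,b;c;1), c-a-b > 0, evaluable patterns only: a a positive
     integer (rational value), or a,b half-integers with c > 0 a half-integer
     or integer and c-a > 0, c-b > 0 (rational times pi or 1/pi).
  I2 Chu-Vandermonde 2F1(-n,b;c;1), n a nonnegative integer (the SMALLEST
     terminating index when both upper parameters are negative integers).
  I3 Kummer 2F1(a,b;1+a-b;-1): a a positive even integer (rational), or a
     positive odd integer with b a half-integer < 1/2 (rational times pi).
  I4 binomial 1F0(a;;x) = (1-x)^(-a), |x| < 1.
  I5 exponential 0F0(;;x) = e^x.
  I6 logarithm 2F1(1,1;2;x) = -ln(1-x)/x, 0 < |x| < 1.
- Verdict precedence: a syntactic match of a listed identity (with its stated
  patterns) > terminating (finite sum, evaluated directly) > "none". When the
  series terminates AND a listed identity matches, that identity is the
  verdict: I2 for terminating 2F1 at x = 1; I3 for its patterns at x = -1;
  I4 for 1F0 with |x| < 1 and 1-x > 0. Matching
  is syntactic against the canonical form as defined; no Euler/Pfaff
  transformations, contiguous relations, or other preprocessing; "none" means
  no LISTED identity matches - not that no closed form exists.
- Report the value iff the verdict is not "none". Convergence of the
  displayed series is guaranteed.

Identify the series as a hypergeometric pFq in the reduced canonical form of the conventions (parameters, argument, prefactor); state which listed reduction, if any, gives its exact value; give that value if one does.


x = \frac{5}{8} here; the reduced form reads 3F2, upper {-11, \frac{3}{4}, \frac{5}{3}}, lower {\frac{4}{5}, 1}, C = -1. Verdict: terminating - the sum ends at index 11 because -11 is a negative integer; exact evaluation follows. Sum: \frac{3604162437035626781428440181}{382841888511387860975373778944}.

First insight: x = \frac{5}{8} and the denominator's factorial ratio (C = -1) is a lower Pochhammer.
Step ratio: r(k) = \frac{5}{8} * (k-11) (k+\frac{3}{4}) (k+\frac{5}{3}) / [(k+\frac{4}{5}) (k+1) (k+1)] - poly over poly, x = \frac{5}{8} from leading terms; C = -1 at k = 0.


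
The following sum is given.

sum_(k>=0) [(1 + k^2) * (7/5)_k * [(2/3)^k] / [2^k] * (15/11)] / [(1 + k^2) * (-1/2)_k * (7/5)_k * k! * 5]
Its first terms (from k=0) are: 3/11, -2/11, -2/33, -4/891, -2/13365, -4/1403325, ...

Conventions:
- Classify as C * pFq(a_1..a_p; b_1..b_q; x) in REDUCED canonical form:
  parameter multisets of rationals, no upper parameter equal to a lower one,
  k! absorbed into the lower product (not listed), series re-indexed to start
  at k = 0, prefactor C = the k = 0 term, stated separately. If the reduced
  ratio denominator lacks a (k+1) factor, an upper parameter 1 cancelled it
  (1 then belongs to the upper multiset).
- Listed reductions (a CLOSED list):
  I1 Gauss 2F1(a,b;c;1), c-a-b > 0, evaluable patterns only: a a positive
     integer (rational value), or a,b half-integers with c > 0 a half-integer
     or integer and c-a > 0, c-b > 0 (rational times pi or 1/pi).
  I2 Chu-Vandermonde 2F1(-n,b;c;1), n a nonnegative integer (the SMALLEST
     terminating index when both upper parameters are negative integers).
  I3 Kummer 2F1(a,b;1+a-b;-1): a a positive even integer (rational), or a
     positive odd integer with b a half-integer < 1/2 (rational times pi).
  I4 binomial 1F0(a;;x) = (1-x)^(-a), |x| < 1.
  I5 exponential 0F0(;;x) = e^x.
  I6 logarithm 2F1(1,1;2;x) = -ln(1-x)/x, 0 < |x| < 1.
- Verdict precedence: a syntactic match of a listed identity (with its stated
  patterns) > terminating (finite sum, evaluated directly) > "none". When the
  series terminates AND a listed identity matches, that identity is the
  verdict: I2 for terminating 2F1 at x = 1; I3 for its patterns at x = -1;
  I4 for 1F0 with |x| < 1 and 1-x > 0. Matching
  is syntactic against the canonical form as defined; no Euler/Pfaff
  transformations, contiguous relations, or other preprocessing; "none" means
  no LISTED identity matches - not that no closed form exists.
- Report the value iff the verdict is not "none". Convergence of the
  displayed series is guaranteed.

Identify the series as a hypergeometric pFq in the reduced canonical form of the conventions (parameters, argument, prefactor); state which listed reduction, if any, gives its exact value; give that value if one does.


At argument 1/3: a 0F1 with upper {-}, lower {-1/2}, scaled by C = 3/11. Verdict: none. A 0F1 with upper {-} fits none of I1-I6 at x = 1/3; the sum runs forever.

Key observation: with t_0 = 3/11, the parameter 7/5 appears in both the upper and lower lists and cancels (alongside the other common factor).
Consecutive-term ratio: r(k) = (1/3) * 1 / [(k-1/2) (k+1)] ; factor over Q: parameters, x = (1/3), and C = 3/11.


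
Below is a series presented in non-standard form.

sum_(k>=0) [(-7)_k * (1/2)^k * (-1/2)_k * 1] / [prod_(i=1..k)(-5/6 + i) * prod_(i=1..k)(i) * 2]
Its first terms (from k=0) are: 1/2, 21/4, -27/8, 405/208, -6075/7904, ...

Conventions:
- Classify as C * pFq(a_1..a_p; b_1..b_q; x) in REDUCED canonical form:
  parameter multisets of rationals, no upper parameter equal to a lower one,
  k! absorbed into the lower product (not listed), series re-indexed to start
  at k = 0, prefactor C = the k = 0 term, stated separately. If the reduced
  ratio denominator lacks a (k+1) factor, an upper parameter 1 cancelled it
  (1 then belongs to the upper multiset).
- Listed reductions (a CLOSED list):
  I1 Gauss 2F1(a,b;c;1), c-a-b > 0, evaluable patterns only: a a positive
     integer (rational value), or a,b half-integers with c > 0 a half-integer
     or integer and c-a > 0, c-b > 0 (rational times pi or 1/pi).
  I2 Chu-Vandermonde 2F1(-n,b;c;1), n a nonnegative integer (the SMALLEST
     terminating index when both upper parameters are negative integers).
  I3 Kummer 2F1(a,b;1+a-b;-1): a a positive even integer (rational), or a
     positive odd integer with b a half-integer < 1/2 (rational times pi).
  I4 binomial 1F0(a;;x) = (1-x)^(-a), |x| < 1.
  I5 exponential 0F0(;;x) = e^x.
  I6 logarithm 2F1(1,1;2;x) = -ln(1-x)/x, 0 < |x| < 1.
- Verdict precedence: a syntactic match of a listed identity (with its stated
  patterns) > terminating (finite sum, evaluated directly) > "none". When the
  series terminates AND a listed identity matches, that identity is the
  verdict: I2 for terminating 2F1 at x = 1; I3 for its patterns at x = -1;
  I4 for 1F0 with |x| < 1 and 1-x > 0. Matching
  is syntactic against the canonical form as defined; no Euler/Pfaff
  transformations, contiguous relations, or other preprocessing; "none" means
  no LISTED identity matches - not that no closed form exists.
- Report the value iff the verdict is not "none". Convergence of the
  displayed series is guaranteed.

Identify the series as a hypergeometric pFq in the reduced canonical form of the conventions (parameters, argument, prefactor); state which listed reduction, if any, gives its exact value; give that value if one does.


Reduced: x = 1/2, 2F1, upper = {-7, -1/2}, lower = {1/6}, C = 1/2. Verdict: terminating - the sum ends at index 7 because -7 is a negative integer; exact evaluation follows. Hence: 1349322997/362635520.

Key step: from the first term 1/2: the lower running product (C = 1/2, x = 1/2) is a rising factorial.
Step ratio: r(k) = (1/2) * (k-7) (k-1/2) / [(k+1/6) (k+1)] - rational; roots negated = parameters, x = (1/2), C = 1/2.


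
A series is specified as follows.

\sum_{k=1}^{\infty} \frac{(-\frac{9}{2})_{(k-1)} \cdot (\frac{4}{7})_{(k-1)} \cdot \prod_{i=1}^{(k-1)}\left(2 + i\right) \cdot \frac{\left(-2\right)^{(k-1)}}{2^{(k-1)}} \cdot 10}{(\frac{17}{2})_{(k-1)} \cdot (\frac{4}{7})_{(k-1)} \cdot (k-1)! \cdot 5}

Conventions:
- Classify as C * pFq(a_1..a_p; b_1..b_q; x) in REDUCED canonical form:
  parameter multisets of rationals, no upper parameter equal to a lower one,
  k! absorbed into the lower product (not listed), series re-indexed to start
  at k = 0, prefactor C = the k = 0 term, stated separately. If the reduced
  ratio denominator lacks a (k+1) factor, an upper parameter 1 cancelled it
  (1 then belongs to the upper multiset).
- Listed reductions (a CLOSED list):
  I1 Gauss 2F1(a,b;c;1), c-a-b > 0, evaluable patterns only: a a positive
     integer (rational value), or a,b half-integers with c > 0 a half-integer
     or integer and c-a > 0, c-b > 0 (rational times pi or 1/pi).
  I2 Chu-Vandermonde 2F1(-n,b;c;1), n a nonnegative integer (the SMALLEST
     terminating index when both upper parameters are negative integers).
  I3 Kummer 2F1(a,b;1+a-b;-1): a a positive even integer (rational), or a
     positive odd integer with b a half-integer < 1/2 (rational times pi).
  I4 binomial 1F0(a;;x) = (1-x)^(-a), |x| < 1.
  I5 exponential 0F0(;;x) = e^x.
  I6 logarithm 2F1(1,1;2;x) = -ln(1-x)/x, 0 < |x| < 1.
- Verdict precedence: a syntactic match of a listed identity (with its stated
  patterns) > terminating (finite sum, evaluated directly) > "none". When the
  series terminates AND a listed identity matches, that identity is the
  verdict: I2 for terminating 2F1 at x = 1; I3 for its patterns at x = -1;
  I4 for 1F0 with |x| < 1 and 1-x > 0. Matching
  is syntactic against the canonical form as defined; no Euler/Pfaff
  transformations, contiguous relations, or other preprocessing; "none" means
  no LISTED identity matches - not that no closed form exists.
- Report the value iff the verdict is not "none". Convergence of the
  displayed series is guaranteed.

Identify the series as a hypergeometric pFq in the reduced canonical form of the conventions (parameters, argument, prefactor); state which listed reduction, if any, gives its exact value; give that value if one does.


Prefactor 2, argument -1: 2F1 with upper {-\frac{9}{2}, 3} over lower {\frac{17}{2}}. Verdict at x = -1: the Kummer evaluation I3 matches (x = -1; c = \frac{17}{2} equals 1+a-b for upper {-\frac{9}{2}, 3}: listed pattern). Its exact value is \frac{45045}{16384} \cdot \pi.

Structural cue: from the first term 2: the running product (C = 2, x = -1) telescopes to a rising factorial.
Ratio: r(k) = -1 * (k-\frac{9}{2}) (k+3) / [(k+\frac{17}{2}) (k+1)] - poly over poly, x = -1 from leading terms; C = 2 at k = 0.


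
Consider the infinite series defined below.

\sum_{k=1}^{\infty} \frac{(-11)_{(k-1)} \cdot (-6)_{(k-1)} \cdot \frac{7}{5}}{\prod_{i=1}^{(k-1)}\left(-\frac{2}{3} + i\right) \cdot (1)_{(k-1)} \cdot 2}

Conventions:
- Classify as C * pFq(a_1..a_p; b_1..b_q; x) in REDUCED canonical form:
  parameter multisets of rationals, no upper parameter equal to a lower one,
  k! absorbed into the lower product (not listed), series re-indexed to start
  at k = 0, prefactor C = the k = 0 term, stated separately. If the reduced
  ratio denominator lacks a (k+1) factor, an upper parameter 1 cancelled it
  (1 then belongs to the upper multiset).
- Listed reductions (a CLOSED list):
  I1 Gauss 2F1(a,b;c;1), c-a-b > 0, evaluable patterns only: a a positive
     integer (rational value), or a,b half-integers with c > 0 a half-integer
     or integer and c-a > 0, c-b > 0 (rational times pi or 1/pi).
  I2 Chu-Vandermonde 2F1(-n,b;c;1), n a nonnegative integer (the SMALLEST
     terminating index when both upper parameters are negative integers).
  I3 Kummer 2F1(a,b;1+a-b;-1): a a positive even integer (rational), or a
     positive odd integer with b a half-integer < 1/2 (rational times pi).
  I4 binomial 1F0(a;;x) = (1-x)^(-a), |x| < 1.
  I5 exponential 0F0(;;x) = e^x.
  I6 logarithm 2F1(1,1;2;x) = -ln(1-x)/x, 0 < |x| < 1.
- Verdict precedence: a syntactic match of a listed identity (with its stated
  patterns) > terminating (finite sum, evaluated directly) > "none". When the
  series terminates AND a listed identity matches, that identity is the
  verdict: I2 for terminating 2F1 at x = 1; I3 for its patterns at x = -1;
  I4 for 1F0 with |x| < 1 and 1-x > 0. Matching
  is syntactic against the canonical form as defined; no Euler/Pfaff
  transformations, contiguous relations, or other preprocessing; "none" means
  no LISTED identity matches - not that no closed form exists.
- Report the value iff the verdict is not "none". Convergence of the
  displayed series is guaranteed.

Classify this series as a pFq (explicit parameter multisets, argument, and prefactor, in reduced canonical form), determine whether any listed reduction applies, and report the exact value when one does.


At argument 1: a 2F1 with upper {-11, -6}, lower {\frac{1}{3}}, scaled by C = \frac{7}{10}. Verdict (x = 1): Vandermonde's identity (I2) applies (terminating 2F1 at x = 1 with n = 6, b = -11, c = \frac{1}{3}). Exact value: \frac{30481969}{520}.

Key observation: t_0 being \frac{7}{10}, (1)_k (C = 7/10) is k! itself.
Ratio: r(k) = 1 * (k-11) (k-6) / [(k+\frac{1}{3}) (k+1)] ; factor over Q: parameters, x = 1, and C = \frac{7}{10}.


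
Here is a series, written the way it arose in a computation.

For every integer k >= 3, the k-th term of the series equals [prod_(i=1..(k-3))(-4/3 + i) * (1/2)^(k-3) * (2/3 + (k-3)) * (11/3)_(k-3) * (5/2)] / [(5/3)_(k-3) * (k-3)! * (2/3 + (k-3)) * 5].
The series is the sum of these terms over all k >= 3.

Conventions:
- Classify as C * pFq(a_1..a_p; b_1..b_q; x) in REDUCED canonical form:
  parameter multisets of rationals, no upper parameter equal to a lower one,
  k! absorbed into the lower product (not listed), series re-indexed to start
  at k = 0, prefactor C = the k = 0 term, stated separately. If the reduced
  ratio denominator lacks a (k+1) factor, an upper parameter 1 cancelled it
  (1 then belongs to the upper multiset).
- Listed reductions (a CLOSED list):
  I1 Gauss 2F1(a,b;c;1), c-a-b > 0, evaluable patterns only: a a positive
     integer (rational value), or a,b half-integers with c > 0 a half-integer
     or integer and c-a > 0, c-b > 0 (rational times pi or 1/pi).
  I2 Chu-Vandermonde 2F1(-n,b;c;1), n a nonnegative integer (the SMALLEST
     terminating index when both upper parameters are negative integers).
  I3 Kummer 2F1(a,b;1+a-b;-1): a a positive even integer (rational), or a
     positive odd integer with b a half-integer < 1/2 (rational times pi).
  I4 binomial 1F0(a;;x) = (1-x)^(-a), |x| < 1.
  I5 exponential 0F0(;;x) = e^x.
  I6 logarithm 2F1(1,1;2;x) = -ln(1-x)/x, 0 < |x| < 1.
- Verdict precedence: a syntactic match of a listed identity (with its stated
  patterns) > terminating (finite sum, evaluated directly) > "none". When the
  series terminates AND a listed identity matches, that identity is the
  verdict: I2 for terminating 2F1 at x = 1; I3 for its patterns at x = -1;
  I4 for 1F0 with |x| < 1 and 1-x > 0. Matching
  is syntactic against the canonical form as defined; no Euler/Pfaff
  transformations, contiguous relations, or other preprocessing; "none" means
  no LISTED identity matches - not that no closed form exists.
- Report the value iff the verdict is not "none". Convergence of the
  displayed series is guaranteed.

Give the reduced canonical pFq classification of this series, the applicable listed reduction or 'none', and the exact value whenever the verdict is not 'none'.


With C = 1/2: the canonical form is 2F1(-1/3, 11/3; 5/3; 1/2). Verdict: none here - no I1-I6 shape fits x = 1/2 with lower {5/3}.

Structural cue: x = (1/2) and the constant factors (C = 1/2, x = 1/2) combine into one prefactor.
Ratio: r(k) = (1/2) * (k-1/3) (k+11/3) / [(k+5/3) (k+1)] ; factor over Q: parameters, x = (1/2), and C = 1/2.


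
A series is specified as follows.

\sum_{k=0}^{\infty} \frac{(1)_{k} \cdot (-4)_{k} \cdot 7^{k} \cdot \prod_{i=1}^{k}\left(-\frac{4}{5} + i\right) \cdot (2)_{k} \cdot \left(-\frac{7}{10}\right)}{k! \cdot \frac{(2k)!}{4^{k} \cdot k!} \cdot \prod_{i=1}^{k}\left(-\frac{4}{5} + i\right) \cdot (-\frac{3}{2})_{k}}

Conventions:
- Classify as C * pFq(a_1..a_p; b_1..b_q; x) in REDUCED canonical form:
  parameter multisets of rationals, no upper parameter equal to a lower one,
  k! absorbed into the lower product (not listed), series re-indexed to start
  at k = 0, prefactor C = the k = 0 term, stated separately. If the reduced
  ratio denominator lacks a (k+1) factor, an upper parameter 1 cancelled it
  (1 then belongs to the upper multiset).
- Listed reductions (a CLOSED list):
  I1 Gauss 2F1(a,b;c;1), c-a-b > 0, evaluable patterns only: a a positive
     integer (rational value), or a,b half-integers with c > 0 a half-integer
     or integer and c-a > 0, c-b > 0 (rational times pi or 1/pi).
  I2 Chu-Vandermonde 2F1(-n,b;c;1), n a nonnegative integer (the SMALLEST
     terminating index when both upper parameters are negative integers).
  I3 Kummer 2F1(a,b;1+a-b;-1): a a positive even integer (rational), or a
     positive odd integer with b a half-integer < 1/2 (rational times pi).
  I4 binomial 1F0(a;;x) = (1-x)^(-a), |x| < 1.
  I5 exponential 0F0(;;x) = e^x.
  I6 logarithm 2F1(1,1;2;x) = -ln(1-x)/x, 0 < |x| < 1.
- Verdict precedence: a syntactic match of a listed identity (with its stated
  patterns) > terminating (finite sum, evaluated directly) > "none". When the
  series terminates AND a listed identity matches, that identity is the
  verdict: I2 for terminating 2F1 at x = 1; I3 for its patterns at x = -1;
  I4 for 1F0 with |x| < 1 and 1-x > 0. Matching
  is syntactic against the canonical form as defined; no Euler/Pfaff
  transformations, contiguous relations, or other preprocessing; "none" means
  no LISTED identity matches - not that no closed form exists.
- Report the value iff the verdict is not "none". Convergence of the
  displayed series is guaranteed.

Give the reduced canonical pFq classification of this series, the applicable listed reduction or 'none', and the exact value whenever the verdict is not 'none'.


First insight: from the first term -\frac{7}{10}: the parameter 1/5 appears in both the upper and lower lists and cancels.
Step ratio: r(k) = 7 * (k-4) (k+1) (k+2) / [(k-\frac{3}{2}) (k+\frac{1}{2}) (k+1)] - rational in k, leading ratio 7; with t_0 = -\frac{7}{10}, classification follows.

With C = -\frac{7}{10}: the canonical form is 3F2(-4, 1, 2; -\frac{3}{2}, \frac{1}{2}; 7). Verdict: terminating - upper -4 stops the sum at k = 4; the 5 terms are added exactly. Value: -\frac{55950979}{50}.


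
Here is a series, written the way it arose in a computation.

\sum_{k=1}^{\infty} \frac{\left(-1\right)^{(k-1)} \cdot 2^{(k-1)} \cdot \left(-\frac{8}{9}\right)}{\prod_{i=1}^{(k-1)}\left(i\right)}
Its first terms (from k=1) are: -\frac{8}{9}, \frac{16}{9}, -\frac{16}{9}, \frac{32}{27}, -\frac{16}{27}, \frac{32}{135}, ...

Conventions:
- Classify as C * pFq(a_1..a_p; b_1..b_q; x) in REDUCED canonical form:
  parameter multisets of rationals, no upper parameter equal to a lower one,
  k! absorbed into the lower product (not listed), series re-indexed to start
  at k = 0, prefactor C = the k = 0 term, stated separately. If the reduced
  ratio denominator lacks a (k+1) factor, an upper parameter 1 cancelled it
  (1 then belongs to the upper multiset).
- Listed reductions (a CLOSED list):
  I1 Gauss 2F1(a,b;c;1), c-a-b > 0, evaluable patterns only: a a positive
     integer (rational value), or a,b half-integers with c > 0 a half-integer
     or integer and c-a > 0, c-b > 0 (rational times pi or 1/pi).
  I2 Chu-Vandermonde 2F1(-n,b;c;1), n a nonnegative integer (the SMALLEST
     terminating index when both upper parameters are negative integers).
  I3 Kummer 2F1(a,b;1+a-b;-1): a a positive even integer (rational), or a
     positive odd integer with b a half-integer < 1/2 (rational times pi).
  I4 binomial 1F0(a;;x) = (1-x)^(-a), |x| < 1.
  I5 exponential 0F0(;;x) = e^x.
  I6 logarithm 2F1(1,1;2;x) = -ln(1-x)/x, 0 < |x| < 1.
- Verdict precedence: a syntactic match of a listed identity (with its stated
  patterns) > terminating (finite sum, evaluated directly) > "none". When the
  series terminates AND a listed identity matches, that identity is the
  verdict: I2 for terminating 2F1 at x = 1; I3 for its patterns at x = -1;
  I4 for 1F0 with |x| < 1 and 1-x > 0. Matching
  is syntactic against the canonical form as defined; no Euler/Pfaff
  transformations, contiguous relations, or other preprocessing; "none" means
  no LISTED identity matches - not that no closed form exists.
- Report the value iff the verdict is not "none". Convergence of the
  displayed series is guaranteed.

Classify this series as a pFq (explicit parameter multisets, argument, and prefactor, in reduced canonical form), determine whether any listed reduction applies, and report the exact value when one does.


Prefactor -\frac{8}{9}, argument -2: 0F0 with upper {-} over lower {-}. Verdict: exponential (I5) fires (the 0F0 exponential series at x = -2). Sum: \left(-\frac{8}{9}\right) \cdot e^{-2}.

Key step: with t_0 = -\frac{8}{9}, the product of the first k integers (C = -8/9, x = -2) is k!.
Consecutive-term ratio: r(k) = -2 * 1 / [(k+1)] ; factor over Q: parameters, x = -2, and C = -\frac{8}{9}.


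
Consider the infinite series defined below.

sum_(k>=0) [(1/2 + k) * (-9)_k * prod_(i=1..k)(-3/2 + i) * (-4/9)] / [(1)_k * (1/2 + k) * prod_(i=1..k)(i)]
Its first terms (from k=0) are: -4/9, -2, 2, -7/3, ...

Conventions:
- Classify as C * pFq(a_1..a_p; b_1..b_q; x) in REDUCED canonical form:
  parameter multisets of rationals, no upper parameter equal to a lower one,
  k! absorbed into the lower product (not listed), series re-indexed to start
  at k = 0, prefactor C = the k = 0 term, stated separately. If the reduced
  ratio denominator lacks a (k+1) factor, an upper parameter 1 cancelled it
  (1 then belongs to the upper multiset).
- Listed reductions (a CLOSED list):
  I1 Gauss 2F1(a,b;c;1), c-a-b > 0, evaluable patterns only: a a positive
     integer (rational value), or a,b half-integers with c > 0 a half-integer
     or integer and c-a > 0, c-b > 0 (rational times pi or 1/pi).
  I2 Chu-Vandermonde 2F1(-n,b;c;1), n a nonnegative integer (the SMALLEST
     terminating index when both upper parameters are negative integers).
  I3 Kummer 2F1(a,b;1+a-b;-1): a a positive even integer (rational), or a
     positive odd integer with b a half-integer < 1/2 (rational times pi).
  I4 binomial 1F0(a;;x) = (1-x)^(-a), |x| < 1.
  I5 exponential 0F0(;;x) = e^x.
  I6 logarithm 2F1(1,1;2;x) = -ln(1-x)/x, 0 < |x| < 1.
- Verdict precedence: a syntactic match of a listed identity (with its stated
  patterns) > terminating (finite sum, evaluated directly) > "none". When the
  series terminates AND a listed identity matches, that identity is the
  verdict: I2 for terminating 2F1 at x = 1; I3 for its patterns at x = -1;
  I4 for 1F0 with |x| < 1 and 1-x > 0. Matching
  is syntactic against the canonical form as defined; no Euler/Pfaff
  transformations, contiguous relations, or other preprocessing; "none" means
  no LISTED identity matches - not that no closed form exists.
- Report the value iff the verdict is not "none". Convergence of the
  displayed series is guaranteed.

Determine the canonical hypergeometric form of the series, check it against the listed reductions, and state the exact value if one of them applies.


This is -4/9 * 2F1(-9, -1/2; 1; 1) in reduced canonical form. Verdict: the Chu-Vandermonde identity I2 fires (terminating 2F1 at x = 1 with n = 9, b = -1/2, c = 1). Exact value: -230945/147456.

Key observation: from the first term -4/9: the factor k + 1/2 cancels (top and bottom), leaving C = -4/9, x = 1.
Consecutive-term ratio: r(k) = 1 * (k-9) (k-1/2) / [(k+1) (k+1)] - rational in k, leading ratio 1; with t_0 = -4/9, classification follows.


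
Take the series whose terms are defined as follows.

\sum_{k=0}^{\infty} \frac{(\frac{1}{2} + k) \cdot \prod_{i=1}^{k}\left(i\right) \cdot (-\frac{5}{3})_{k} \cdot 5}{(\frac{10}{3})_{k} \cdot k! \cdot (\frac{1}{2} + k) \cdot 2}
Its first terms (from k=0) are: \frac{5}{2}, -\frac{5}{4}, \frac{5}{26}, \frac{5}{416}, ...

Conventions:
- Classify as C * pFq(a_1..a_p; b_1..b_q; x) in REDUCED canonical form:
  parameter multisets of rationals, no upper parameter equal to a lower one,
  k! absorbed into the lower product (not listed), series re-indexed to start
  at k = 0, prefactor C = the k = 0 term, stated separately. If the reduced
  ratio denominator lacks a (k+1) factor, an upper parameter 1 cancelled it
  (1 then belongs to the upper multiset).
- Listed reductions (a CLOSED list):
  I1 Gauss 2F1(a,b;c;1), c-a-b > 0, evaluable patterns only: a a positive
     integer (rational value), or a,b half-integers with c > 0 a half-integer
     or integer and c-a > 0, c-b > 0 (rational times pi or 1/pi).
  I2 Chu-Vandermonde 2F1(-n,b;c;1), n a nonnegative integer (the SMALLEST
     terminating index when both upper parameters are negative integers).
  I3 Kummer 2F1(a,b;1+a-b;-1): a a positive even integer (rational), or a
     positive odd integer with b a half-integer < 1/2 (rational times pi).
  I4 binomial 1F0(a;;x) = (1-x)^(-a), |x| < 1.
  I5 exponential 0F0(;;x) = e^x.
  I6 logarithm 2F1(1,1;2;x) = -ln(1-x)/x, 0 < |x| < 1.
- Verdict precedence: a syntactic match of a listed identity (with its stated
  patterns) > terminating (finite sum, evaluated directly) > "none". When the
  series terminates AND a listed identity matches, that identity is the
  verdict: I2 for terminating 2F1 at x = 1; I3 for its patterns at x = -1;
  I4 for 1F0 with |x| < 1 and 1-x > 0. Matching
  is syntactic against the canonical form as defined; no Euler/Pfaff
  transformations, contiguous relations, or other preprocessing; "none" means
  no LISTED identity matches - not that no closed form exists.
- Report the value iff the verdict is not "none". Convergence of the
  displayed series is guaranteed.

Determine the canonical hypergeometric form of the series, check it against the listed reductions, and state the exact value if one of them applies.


Reduced: x = 1, 2F1, upper = {-\frac{5}{3}, 1}, lower = {\frac{10}{3}}, C = \frac{5}{2}. Verdict: this is Gauss (I1, integer-parameter pattern) (x = 1: the Gamma ratio telescopes since c-a-b = 4 > 0 and a = 1 in Z>0). Hence: \frac{35}{24}.

The tell: t_0 = \frac{5}{2} here, and the constant factors (C = 5/2) combine into one prefactor.
Step ratio: r(k) = 1 * (k-\frac{5}{3}) (k+1) / [(k+\frac{10}{3}) (k+1)] - rational in k. x = 1; t_0 = \frac{5}{2}; negate the roots.


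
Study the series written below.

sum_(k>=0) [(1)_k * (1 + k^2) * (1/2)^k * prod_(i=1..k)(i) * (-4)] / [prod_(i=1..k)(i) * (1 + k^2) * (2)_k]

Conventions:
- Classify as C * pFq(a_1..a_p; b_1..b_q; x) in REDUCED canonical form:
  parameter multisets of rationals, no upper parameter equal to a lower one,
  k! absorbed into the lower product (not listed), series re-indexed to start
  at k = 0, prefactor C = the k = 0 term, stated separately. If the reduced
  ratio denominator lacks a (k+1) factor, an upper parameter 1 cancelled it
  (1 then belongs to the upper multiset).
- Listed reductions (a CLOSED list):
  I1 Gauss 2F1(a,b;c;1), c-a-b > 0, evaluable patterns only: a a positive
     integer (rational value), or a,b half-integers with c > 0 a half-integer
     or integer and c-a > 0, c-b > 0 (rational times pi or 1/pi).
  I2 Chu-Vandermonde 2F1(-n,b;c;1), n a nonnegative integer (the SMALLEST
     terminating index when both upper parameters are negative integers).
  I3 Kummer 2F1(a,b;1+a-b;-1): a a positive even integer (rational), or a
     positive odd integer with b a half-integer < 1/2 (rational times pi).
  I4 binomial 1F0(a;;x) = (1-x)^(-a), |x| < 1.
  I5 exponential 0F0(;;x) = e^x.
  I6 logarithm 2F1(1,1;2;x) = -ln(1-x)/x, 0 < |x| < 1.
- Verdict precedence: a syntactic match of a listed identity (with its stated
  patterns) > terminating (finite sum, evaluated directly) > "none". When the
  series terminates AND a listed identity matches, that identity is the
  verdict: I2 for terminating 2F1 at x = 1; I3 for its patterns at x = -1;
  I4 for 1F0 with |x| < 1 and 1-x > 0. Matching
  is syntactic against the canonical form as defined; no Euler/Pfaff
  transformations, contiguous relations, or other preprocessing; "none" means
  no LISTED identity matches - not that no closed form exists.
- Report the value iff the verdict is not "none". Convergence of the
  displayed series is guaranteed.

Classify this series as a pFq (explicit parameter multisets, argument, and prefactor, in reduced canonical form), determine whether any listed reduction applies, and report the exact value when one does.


This is -4 * 2F1(1, 1; 2; 1/2) in reduced canonical form. Verdict: this is the logarithmic series (I6) (the logarithm: parameters (1,1;2), x = 1/2). Its exact value is 8 * ln(1/2).

Structural cue: t_0 being -4, striking the common factor k^2 + 1 reduces the term (C = -4).
Step ratio: r(k) = (1/2) * (k+1) (k+1) / [(k+2) (k+1)] ; factor over Q: parameters, x = (1/2), and C = -4.


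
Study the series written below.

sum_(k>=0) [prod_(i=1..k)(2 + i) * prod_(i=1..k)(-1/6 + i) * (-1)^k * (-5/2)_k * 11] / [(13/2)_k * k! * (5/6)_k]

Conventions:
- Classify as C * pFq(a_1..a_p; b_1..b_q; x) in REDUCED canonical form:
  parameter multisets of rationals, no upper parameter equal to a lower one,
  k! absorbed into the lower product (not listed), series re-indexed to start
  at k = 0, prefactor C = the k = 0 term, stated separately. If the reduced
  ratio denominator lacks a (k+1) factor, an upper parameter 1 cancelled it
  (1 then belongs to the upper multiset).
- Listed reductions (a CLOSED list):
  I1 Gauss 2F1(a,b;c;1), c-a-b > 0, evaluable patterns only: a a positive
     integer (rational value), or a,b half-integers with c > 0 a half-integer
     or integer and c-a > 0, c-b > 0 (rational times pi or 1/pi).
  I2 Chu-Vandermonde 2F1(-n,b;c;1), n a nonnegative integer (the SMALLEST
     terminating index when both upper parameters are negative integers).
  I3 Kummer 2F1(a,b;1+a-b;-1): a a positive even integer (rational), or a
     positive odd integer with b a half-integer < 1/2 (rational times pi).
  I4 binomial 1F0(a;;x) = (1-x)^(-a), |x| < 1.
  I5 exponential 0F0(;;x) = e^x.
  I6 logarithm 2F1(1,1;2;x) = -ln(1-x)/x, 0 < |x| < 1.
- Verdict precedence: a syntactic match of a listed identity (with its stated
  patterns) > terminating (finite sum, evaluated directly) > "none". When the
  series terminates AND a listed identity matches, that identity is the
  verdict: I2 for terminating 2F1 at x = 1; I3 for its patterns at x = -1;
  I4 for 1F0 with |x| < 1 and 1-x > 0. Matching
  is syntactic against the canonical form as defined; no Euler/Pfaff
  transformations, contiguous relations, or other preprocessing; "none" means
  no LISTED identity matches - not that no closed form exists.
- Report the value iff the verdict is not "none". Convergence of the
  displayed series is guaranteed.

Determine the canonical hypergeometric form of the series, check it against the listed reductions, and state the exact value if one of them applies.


With C = 11: the canonical form is 2F1(-5/2, 3; 13/2; -1). Verdict: the Kummer evaluation I3 matches (x = -1; c = 13/2 equals 1+a-b for upper {-5/2, 3}: listed pattern). Sum: (38115/4096) * pi.

First insight: t_0 = 11 here, and the parameter 5/6 appears in both the upper and lower lists and cancels.
Consecutive-term ratio: r(k) = (-1) * (k-5/2) (k+3) / [(k+13/2) (k+1)] - rational; roots negated = parameters, x = (-1), C = 11.


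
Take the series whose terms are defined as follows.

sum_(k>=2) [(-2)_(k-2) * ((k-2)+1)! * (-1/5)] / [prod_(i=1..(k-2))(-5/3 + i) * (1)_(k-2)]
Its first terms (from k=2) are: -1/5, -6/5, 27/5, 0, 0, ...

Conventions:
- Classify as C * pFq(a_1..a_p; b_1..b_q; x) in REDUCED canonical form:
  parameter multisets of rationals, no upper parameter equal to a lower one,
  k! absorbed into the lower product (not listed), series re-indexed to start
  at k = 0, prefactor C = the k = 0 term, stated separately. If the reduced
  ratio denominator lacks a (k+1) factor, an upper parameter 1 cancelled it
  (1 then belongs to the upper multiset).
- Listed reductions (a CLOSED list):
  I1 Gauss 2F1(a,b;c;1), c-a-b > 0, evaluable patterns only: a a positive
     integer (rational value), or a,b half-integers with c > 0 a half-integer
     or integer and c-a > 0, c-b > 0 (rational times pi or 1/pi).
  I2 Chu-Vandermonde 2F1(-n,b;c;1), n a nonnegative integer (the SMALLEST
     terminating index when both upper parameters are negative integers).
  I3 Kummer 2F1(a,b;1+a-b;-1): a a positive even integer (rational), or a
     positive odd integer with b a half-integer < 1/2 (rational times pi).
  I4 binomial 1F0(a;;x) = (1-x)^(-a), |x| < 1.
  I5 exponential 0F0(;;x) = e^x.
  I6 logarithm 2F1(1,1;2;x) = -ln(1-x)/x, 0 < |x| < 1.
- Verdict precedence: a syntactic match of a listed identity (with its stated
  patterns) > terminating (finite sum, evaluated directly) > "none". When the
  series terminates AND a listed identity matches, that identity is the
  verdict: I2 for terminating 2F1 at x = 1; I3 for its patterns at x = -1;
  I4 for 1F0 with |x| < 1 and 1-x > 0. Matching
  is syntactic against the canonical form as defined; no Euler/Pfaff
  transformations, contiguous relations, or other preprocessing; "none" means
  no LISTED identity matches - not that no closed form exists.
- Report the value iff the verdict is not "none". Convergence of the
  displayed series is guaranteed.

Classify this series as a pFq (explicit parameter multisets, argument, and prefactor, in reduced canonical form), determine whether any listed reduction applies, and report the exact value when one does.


The tell: t_0 being -1/5, the factorial ratio (prefactor -1/5) (k+a-1)!/(a-1)! is a rising factorial (a)_k.
Step ratio: r(k) = 1 * (k-2) (k+2) / [(k-2/3) (k+1)] - rational; roots negated = parameters, x = 1, C = -1/5.

Classification (C = -1/5): 2F1 with upper {-2, 2}, lower {-2/3}, argument x = 1. Verdict (x = 1): Vandermonde's identity (I2) applies (terminating 2F1 at x = 1 with n = 2, b = 2, c = -2/3). Hence: 4.


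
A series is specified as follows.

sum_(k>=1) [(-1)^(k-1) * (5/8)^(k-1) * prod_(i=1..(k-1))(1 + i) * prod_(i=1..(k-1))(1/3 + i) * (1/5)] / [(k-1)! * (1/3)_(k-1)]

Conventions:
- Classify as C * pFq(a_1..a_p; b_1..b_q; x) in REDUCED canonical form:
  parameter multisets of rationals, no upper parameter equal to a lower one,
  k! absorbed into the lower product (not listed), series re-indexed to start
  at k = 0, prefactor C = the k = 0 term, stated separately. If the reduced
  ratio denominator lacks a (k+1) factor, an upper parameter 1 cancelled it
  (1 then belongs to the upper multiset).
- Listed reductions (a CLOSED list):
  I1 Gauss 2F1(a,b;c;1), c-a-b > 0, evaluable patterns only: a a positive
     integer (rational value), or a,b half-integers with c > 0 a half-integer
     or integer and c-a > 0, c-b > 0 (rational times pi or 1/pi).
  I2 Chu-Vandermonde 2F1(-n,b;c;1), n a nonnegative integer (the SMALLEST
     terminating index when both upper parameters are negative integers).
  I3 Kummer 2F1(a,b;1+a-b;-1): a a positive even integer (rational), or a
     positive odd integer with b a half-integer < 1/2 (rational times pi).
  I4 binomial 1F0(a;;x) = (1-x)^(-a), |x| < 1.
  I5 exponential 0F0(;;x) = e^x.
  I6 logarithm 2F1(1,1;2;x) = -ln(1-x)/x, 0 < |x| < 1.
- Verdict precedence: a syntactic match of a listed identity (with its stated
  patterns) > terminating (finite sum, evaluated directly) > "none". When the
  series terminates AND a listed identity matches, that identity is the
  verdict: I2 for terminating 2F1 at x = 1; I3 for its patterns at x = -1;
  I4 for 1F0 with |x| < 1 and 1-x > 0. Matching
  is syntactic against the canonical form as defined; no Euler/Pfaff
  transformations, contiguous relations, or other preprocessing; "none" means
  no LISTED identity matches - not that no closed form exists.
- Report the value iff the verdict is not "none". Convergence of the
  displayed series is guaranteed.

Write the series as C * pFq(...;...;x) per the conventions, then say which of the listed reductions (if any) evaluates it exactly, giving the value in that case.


This is 1/5 * 2F1(4/3, 2; 1/3; -5/8) in reduced canonical form. Verdict: no listed reduction: x = -5/8 and upper {4/3, 2} fail every I1-I6 pattern.

The tell: from the first term 1/5: the (-1)^k factor (C = 1/5) folds into the argument's sign.
Term ratio: r(k) = (-5/8) * (k+4/3) (k+2) / [(k+1/3) (k+1)] - rational; roots negated = parameters, x = (-5/8), C = 1/5.


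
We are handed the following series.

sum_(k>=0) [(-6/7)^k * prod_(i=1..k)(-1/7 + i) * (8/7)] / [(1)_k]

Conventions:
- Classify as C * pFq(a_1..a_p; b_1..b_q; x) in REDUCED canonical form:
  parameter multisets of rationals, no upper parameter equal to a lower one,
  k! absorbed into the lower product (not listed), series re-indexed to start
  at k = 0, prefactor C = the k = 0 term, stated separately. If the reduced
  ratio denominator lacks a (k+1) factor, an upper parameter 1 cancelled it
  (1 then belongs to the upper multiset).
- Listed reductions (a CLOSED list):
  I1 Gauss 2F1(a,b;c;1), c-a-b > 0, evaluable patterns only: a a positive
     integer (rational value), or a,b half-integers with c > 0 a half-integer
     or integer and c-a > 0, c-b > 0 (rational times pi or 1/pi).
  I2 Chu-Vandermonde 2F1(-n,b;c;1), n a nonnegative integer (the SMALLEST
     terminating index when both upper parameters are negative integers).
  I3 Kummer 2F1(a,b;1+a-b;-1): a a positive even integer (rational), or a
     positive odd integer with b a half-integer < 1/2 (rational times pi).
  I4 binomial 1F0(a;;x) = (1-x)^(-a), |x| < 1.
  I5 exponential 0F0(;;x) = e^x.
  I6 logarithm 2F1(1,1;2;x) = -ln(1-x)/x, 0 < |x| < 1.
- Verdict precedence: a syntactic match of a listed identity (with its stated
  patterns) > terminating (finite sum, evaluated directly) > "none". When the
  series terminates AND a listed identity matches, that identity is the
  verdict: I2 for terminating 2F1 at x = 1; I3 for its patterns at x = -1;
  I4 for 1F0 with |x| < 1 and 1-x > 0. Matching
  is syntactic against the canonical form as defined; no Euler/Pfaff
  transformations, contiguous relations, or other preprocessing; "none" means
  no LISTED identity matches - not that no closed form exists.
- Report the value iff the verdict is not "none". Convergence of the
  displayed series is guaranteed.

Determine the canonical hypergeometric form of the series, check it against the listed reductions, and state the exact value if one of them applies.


At argument -6/7: a 1F0 with upper {6/7}, lower {-}, scaled by C = 8/7. Verdict at x = -6/7: binomial (I4) matches (the 1F0 binomial series: exponent -6/7, x = -6/7). Exact value: (8/7) * (13/7)^(-6/7).

Structural cue: t_0 = 8/7 here, and the running product (C = 8/7) telescopes to a rising factorial.
Adjacent-term ratio: r(k) = (-6/7) * (k+6/7) / [(k+1)] ; factor over Q: parameters, x = (-6/7), and C = 8/7.


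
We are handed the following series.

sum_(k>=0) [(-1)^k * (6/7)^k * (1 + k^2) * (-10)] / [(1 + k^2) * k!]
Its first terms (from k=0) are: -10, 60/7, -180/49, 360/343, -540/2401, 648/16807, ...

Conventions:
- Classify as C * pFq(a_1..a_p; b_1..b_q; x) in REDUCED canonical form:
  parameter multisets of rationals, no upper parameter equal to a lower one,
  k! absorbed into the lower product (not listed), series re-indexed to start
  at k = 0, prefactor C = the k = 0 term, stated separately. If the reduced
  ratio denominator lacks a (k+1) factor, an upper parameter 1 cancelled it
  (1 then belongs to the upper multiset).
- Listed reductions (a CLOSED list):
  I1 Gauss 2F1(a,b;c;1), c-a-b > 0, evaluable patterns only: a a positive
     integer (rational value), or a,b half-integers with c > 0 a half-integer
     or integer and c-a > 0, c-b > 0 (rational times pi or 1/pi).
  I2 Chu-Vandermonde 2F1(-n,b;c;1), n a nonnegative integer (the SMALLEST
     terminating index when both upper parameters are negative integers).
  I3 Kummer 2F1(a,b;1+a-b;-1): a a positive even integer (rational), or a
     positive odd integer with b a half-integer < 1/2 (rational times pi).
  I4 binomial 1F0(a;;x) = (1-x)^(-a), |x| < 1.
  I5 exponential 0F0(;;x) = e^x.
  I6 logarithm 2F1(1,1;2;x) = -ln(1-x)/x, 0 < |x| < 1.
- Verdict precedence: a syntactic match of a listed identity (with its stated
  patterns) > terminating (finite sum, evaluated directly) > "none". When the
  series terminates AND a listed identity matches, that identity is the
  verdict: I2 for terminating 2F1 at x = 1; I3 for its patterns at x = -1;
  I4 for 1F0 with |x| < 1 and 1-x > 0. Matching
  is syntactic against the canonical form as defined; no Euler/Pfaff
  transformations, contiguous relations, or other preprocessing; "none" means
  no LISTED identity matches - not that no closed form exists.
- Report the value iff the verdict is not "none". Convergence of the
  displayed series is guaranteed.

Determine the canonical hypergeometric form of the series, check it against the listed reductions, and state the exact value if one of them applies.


Reduced: x = -6/7, 0F0, upper = {-}, lower = {-}, C = -10. Verdict: the I5 exponential reduction applies (the 0F0 exponential series at x = -6/7). Sum: (-10) * e^(-6/7).

First insight: with t_0 = -10, the (-1)^k factor (prefactor -10) folds into the argument's sign.
Term ratio: r(k) = (-6/7) * 1 / [(k+1)] - rational in k, leading ratio (-6/7); with t_0 = -10, classification follows.
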